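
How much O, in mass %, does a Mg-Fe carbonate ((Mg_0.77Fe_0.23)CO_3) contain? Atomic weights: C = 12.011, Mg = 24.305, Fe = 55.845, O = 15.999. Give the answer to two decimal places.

Molar mass of (Mg_0.77Fe_0.23)CO_3: 0.77*24.305 + 0.23*55.845 + 1*12.011 + 3*15.999 = 91.567 g/mol.
Mass of O per formula unit: 3 × 15.999 = 47.997 g.
Weight fraction O = 47.997 / 91.567 = 0.5242.

52.42 mass %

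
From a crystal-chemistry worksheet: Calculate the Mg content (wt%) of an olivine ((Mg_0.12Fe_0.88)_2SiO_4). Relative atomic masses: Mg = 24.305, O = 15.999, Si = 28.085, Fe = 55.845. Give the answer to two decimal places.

2.97 wt%

Molar mass of (Mg_0.12Fe_0.88)_2SiO_4: 0.24*24.305 + 1.76*55.845 + 1*28.085 + 4*15.999 = 196.201 g/mol.
Mass of Mg per formula unit: 0.24 × 24.305 = 5.833 g.
Weight fraction Mg = 5.833 / 196.201 = 0.0297.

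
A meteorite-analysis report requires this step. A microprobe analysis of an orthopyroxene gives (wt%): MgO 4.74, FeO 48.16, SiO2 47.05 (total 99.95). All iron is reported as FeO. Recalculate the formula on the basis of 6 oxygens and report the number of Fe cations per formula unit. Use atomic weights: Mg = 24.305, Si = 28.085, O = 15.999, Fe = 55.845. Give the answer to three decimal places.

4.74 wt% MgO ÷ 40.304 g/mol = 0.11761 mol, giving 0.11761 Mg and 0.11761 O.
48.16 wt% FeO ÷ 71.844 g/mol = 0.67034 mol, giving 0.67034 Fe and 0.67034 O.
47.05 wt% SiO2 ÷ 60.083 g/mol = 0.78308 mol, giving 0.78308 Si and 1.56616 O.
Oxygen sums to 2.35411; scaling by 6/2.35411 = 2.54873 puts the formula on 6 O.
Fe: 0.67034 × 2.54873 = 1.709 atoms per formula unit.

1.709 Fe apfu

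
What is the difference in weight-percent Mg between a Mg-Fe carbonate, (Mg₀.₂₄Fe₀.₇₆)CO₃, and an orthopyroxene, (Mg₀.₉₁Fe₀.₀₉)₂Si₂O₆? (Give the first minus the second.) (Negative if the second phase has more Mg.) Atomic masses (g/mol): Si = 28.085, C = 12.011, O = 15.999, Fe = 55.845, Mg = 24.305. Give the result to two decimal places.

-16.04 percentage points

Mg in (Mg₀.₂₄Fe₀.₇₆)CO₃: molar mass 108.283 g/mol; 0.24×24.305 = 5.833 g → 5.39 wt%.
Mg in (Mg₀.₉₁Fe₀.₀₉)₂Si₂O₆: molar mass 206.451 g/mol; 1.82×24.305 = 44.235 g → 21.43 wt%.
Difference = 5.39 − 21.43 = -16.04 percentage points.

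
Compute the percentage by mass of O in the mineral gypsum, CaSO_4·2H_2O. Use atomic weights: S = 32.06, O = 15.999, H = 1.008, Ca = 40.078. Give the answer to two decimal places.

55.76 weight percent

Molar mass of CaSO_4·2H_2O: 1*40.078 + 1*32.06 + 6*15.999 + 4*1.008 = 172.164 g/mol.
Mass of O per formula unit: 6 × 15.999 = 95.994 g.
Weight fraction O = 95.994 / 172.164 = 0.5576.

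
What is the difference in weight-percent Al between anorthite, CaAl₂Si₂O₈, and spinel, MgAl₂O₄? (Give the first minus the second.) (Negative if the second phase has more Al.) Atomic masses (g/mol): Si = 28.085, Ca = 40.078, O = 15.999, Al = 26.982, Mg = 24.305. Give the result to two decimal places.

-18.53 percentage points

First mineral: 53.964 g Al in 278.204 g formula = 19.40 wt% Al.
Second mineral: 53.964 g Al in 142.265 g formula = 37.93 wt% Al.
19.40% − 37.93% gives a difference of -18.53 percentage points.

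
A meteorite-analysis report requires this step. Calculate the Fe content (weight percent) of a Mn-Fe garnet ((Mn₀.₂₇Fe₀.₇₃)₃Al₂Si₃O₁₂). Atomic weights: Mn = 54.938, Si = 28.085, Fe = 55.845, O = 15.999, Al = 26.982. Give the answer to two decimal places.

24.61 weight percent

Molar mass of (Mn₀.₂₇Fe₀.₇₃)₃Al₂Si₃O₁₂: 0.81×54.938 + 2.19×55.845 + 2×26.982 + 3×28.085 + 12×15.999 = 497.007 g/mol.
Mass of Fe per formula unit: 2.19 × 55.845 = 122.301 g.
Weight fraction Fe = 122.301 / 497.007 = 0.2461.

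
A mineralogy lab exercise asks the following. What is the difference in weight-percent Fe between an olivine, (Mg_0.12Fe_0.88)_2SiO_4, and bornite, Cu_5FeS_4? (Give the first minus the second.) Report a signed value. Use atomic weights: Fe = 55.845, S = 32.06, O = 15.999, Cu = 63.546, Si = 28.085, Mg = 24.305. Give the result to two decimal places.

M((Mg_0.12Fe_0.88)_2SiO_4) = 196.201 g/mol, so wt% Fe = 98.287/196.201 × 100 = 50.10%.
M(Cu_5FeS_4) = 501.815 g/mol, so wt% Fe = 55.845/501.815 × 100 = 11.13%.
50.10 − 11.13 = 38.97 pp.

38.97 percentage points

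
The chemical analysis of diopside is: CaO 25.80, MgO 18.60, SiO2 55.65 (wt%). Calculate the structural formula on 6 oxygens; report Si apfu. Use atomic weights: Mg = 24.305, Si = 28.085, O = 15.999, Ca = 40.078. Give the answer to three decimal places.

CaO: 25.80/56.077 = 0.46008 mol → 0.46008 mol Ca, 0.46008 mol O.
MgO: 18.60/40.304 = 0.46149 mol → 0.46149 mol Mg, 0.46149 mol O.
SiO2: 55.65/60.083 = 0.92622 mol → 0.92622 mol Si, 1.85244 mol O.
Total oxygen = 2.77401 mol. Normalization factor = 6/2.77401 = 2.16293.
Si per 6 O = 0.92622 × 2.16293 = 2.003.

2.003 Si apfu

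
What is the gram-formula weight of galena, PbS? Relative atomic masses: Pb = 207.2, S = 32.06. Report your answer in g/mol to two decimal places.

The formula mass is the sum 1(207.2) + 1(32.06).

239.26 g/mol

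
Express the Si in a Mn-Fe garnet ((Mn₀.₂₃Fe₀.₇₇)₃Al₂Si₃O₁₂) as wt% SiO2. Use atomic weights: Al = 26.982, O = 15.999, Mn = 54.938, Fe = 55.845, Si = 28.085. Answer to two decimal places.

36.26 wt%

M((Mn₀.₂₃Fe₀.₇₇)₃Al₂Si₃O₁₂) = 497.116 g/mol; M(SiO2) = 60.083 g/mol.
Moles SiO2 per formula unit = 3 Si ÷ 1 = 3.0000.
SiO2 fraction = (3.0000 × 60.083) / 497.116 = 180.249/497.116 = 0.3626.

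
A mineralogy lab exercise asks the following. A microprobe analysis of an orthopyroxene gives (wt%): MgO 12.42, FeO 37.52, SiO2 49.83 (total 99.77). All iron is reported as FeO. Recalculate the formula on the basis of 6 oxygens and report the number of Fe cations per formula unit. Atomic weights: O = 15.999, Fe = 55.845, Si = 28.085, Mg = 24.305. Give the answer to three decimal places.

1.259 Fe apfu

12.42 wt% MgO ÷ 40.304 g/mol = 0.30816 mol, giving 0.30816 Mg and 0.30816 O.
37.52 wt% FeO ÷ 71.844 g/mol = 0.52224 mol, giving 0.52224 Fe and 0.52224 O.
49.83 wt% SiO2 ÷ 60.083 g/mol = 0.82935 mol, giving 0.82935 Si and 1.65870 O.
Oxygen sums to 2.48910; scaling by 6/2.48910 = 2.41051 puts the formula on 6 O.
Fe: 0.52224 × 2.41051 = 1.259 atoms per formula unit.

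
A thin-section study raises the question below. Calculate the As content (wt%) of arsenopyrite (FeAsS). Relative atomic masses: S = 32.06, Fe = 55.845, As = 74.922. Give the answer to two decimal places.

Molar mass of FeAsS: 1*55.845 + 1*74.922 + 1*32.06 = 162.827 g/mol.
Mass of As per formula unit: 1 × 74.922 = 74.922 g.
Weight fraction As = 74.922 / 162.827 = 0.4601.

46.01 wt%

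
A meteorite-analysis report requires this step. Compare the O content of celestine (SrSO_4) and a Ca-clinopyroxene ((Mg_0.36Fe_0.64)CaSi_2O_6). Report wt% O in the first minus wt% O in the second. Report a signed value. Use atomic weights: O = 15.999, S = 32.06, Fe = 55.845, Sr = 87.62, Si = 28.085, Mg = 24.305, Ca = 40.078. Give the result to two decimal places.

-5.71 percentage points

O in SrSO_4: molar mass 183.676 g/mol; 4×15.999 = 63.996 g → 34.84 wt%.
O in (Mg_0.36Fe_0.64)CaSi_2O_6: molar mass 236.733 g/mol; 6×15.999 = 95.994 g → 40.55 wt%.
Difference = 34.84 − 40.55 = -5.71 percentage points.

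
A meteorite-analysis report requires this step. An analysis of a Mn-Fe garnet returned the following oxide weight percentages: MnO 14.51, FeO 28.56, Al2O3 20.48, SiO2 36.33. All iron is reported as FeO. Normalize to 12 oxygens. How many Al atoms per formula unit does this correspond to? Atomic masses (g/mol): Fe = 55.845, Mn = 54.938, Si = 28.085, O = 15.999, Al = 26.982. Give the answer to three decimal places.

MnO: 14.51/70.937 = 0.20455 mol → 0.20455 mol Mn, 0.20455 mol O.
FeO: 28.56/71.844 = 0.39753 mol → 0.39753 mol Fe, 0.39753 mol O.
Al2O3: 20.48/101.961 = 0.20086 mol → 0.40172 mol Al, 0.60258 mol O.
SiO2: 36.33/60.083 = 0.60466 mol → 0.60466 mol Si, 1.20932 mol O.
Total oxygen = 2.41398 mol. Normalization factor = 12/2.41398 = 4.97104.
Al per 12 O = 0.40172 × 4.97104 = 1.997.

1.997 Al apfu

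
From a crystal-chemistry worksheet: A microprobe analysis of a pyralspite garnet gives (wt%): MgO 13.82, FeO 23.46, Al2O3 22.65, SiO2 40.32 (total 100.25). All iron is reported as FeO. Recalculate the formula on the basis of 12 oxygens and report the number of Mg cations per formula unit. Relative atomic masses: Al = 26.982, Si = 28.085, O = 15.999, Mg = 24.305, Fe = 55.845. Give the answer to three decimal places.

MgO: 13.82/40.304 = 0.34289 mol → 0.34289 mol Mg, 0.34289 mol O.
FeO: 23.46/71.844 = 0.32654 mol → 0.32654 mol Fe, 0.32654 mol O.
Al2O3: 22.65/101.961 = 0.22214 mol → 0.44428 mol Al, 0.66642 mol O.
SiO2: 40.32/60.083 = 0.67107 mol → 0.67107 mol Si, 1.34214 mol O.
Total oxygen = 2.67799 mol. Normalization factor = 12/2.67799 = 4.48097.
Mg per 12 O = 0.34289 × 4.48097 = 1.536.

1.536 Mg apfu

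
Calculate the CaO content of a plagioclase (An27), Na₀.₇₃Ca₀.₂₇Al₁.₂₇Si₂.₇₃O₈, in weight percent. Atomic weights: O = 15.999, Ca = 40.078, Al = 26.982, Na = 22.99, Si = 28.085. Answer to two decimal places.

5.68 wt%

M(Na₀.₇₃Ca₀.₂₇Al₁.₂₇Si₂.₇₃O₈) = 266.535 g/mol; M(CaO) = 56.077 g/mol.
Moles CaO per formula unit = 0.27 Ca ÷ 1 = 0.2700.
CaO fraction = (0.2700 × 56.077) / 266.535 = 15.141/266.535 = 0.0568.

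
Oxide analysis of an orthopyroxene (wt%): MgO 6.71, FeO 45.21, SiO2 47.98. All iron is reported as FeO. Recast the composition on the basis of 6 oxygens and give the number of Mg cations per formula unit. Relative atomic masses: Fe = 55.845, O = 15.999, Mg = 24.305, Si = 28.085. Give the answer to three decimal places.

6.71 wt% MgO ÷ 40.304 g/mol = 0.16648 mol, giving 0.16648 Mg and 0.16648 O.
45.21 wt% FeO ÷ 71.844 g/mol = 0.62928 mol, giving 0.62928 Fe and 0.62928 O.
47.98 wt% SiO2 ÷ 60.083 g/mol = 0.79856 mol, giving 0.79856 Si and 1.59712 O.
Oxygen sums to 2.39288; scaling by 6/2.39288 = 2.50744 puts the formula on 6 O.
Mg: 0.16648 × 2.50744 = 0.417 atoms per formula unit.

0.417 Mg apfu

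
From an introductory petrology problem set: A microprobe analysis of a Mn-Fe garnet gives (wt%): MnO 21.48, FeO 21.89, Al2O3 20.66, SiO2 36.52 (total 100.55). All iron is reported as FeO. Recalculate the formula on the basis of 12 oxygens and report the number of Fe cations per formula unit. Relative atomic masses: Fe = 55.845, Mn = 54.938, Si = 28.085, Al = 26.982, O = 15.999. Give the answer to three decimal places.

MnO: 21.48/70.937 = 0.30280 mol → 0.30280 mol Mn, 0.30280 mol O.
FeO: 21.89/71.844 = 0.30469 mol → 0.30469 mol Fe, 0.30469 mol O.
Al2O3: 20.66/101.961 = 0.20263 mol → 0.40526 mol Al, 0.60789 mol O.
SiO2: 36.52/60.083 = 0.60783 mol → 0.60783 mol Si, 1.21566 mol O.
Total oxygen = 2.43104 mol. Normalization factor = 12/2.43104 = 4.93616.
Fe per 12 O = 0.30469 × 4.93616 = 1.504.

1.504 Fe apfu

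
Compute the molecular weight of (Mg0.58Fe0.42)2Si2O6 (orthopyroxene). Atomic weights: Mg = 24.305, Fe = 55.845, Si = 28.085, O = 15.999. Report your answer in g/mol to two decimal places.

The formula mass is the sum 1.16(24.305) + 0.84(55.845) + 2(28.085) + 6(15.999).

227.27 g/mol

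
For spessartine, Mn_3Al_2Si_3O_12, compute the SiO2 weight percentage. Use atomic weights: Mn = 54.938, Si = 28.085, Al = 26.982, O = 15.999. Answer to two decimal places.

36.41 wt%

Molar mass of Mn_3Al_2Si_3O_12 = 3×54.938 + 2×26.982 + 3×28.085 + 12×15.999 = 495.021 g/mol.
Each formula unit contains 3 Si, equivalent to 3/1 = 3.0000 mol SiO2.
M(SiO2) = 1×28.085 + 2×15.999 = 60.083 g/mol.
Mass of SiO2 per formula unit = 3.0000 × 60.083 = 180.249 g.
SiO2 wt% = 180.249 / 495.021 × 100 = 36.41%.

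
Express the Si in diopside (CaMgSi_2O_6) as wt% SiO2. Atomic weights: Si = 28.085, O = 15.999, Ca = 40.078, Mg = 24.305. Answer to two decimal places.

55.49 wt%

M(CaMgSi_2O_6) = 216.547 g/mol; M(SiO2) = 60.083 g/mol.
Moles SiO2 per formula unit = 2 Si ÷ 1 = 2.0000.
SiO2 fraction = (2.0000 × 60.083) / 216.547 = 120.166/216.547 = 0.5549.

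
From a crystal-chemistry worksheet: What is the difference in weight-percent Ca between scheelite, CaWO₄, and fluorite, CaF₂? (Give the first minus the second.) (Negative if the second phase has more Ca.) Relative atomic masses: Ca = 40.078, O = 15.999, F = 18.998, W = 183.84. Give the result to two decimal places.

First mineral: 40.078 g Ca in 287.914 g formula = 13.92 wt% Ca.
Second mineral: 40.078 g Ca in 78.074 g formula = 51.33 wt% Ca.
13.92% − 51.33% gives a difference of -37.41 percentage points.

-37.41 percentage points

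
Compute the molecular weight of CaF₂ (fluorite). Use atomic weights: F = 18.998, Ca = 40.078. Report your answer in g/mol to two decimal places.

M = 1×40.078 + 2×18.998

78.07 g/mol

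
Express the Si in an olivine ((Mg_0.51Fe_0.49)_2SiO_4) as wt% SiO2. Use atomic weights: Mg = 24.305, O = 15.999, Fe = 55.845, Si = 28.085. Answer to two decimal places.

35.01 wt%

M((Mg_0.51Fe_0.49)_2SiO_4) = 171.600 g/mol; M(SiO2) = 60.083 g/mol.
Moles SiO2 per formula unit = 1 Si ÷ 1 = 1.0000.
SiO2 fraction = (1.0000 × 60.083) / 171.600 = 60.083/171.600 = 0.3501.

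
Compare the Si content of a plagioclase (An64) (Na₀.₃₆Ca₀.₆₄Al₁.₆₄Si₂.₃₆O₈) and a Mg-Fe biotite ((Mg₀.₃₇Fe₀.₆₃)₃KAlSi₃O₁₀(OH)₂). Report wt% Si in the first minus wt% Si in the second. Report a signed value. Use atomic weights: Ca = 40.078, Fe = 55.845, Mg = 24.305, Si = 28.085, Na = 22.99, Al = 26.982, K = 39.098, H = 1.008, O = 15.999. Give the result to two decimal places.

M(Na₀.₃₆Ca₀.₆₄Al₁.₆₄Si₂.₃₆O₈) = 272.449 g/mol, so wt% Si = 66.281/272.449 × 100 = 24.33%.
M((Mg₀.₃₇Fe₀.₆₃)₃KAlSi₃O₁₀(OH)₂) = 476.865 g/mol, so wt% Si = 84.255/476.865 × 100 = 17.67%.
24.33 − 17.67 = 6.66 pp.

6.66 percentage points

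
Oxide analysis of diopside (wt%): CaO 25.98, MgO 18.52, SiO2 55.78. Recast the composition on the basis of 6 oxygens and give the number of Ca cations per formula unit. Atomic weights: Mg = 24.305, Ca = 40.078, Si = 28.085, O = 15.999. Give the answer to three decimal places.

CaO (M=56.077): mol = 0.46329; Ca = 0.46329, O = 0.46329.
MgO (M=40.304): mol = 0.45951; Mg = 0.45951, O = 0.45951.
SiO2 (M=60.083): mol = 0.92838; Si = 0.92838, O = 1.85676.
ΣO = 2.77956; factor = 6/ΣO = 2.15862.
Ca apfu = 0.46329 × 2.15862 = 1.000.

1.000 Ca apfu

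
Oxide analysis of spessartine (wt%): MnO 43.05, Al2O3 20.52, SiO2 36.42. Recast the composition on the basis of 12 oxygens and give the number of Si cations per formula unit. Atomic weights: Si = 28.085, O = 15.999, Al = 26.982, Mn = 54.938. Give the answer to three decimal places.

MnO: 43.05/70.937 = 0.60688 mol → 0.60688 mol Mn, 0.60688 mol O.
Al2O3: 20.52/101.961 = 0.20125 mol → 0.40250 mol Al, 0.60375 mol O.
SiO2: 36.42/60.083 = 0.60616 mol → 0.60616 mol Si, 1.21232 mol O.
Total oxygen = 2.42295 mol. Normalization factor = 12/2.42295 = 4.95264.
Si per 12 O = 0.60616 × 4.95264 = 3.002.

3.002 Si apfu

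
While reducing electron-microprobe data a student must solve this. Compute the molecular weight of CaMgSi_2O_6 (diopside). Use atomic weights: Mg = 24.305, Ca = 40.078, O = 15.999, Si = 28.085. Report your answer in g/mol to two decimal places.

216.55 g/mol

M = 1*40.078 + 1*24.305 + 2*28.085 + 6*15.999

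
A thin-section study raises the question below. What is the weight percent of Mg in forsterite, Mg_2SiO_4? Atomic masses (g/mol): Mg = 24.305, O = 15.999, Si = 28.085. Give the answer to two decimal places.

M(Mg_2SiO_4) = 140.691 g/mol.
Mg contributes 2 × 24.305 = 48.610 g per mole.
48.610/140.691 = 0.3455 → 34.55%.

34.55 wt%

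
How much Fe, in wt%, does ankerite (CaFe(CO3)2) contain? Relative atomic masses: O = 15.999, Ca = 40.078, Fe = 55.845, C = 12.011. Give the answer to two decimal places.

M(CaFe(CO3)2) = 215.939 g/mol.
Fe contributes 1 × 55.845 = 55.845 g per mole.
55.845/215.939 = 0.2586 → 25.86%.

25.86 wt%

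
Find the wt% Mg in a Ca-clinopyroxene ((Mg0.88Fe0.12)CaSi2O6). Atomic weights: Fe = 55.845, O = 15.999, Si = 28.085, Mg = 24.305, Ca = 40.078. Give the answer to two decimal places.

Formula mass = 0.88·24.305 + 0.12·55.845 + 1·40.078 + 2·28.085 + 6·15.999 = 220.332 g/mol, of which 21.388 g is Mg.
So Mg makes up 21.388/220.332 = 0.0971 of the mass, i.e. 9.71%.

9.71 mass %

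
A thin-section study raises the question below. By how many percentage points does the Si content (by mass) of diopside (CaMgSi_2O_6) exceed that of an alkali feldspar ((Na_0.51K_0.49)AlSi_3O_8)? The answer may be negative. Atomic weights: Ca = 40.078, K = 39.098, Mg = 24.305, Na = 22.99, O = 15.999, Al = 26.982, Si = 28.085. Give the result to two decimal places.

-5.25 percentage points

M(CaMgSi_2O_6) = 216.547 g/mol, so wt% Si = 56.170/216.547 × 100 = 25.94%.
M((Na_0.51K_0.49)AlSi_3O_8) = 270.112 g/mol, so wt% Si = 84.255/270.112 × 100 = 31.19%.
25.94 − 31.19 = -5.25 pp.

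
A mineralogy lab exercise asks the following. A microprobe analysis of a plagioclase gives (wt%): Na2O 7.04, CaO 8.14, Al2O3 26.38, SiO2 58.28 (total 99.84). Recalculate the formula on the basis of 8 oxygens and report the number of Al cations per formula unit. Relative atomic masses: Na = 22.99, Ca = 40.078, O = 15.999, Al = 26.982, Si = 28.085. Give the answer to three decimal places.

Na2O (M=61.979): mol = 0.11359; Na = 0.22718, O = 0.11359.
CaO (M=56.077): mol = 0.14516; Ca = 0.14516, O = 0.14516.
Al2O3 (M=101.961): mol = 0.25873; Al = 0.51746, O = 0.77619.
SiO2 (M=60.083): mol = 0.96999; Si = 0.96999, O = 1.93998.
ΣO = 2.97492; factor = 8/ΣO = 2.68915.
Al apfu = 0.51746 × 2.68915 = 1.392.

1.392 Al apfu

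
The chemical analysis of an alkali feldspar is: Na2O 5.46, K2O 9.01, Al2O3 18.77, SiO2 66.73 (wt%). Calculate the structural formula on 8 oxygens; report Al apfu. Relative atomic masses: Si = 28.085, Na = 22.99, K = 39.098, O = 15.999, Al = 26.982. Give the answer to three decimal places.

Na2O: 5.46/61.979 = 0.08809 mol → 0.17618 mol Na, 0.08809 mol O.
K2O: 9.01/94.195 = 0.09565 mol → 0.19130 mol K, 0.09565 mol O.
Al2O3: 18.77/101.961 = 0.18409 mol → 0.36818 mol Al, 0.55227 mol O.
SiO2: 66.73/60.083 = 1.11063 mol → 1.11063 mol Si, 2.22126 mol O.
Total oxygen = 2.95727 mol. Normalization factor = 8/2.95727 = 2.70520.
Al per 8 O = 0.36818 × 2.70520 = 0.996.

0.996 Al apfu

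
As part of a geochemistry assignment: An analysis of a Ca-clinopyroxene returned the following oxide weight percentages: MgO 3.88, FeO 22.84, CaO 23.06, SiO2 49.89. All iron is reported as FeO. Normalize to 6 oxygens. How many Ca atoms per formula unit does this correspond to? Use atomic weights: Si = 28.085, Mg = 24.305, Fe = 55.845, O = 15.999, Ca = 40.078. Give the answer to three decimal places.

3.88 wt% MgO ÷ 40.304 g/mol = 0.09627 mol, giving 0.09627 Mg and 0.09627 O.
22.84 wt% FeO ÷ 71.844 g/mol = 0.31791 mol, giving 0.31791 Fe and 0.31791 O.
23.06 wt% CaO ÷ 56.077 g/mol = 0.41122 mol, giving 0.41122 Ca and 0.41122 O.
49.89 wt% SiO2 ÷ 60.083 g/mol = 0.83035 mol, giving 0.83035 Si and 1.66070 O.
Oxygen sums to 2.48610; scaling by 6/2.48610 = 2.41342 puts the formula on 6 O.
Ca: 0.41122 × 2.41342 = 0.992 atoms per formula unit.

0.992 Ca apfu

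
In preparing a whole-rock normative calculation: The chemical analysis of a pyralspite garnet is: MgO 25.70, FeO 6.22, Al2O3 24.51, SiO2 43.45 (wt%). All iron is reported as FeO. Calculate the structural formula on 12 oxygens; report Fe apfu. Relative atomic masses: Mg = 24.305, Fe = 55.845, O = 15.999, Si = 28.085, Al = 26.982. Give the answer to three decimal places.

MgO: 25.70/40.304 = 0.63765 mol → 0.63765 mol Mg, 0.63765 mol O.
FeO: 6.22/71.844 = 0.08658 mol → 0.08658 mol Fe, 0.08658 mol O.
Al2O3: 24.51/101.961 = 0.24039 mol → 0.48078 mol Al, 0.72117 mol O.
SiO2: 43.45/60.083 = 0.72317 mol → 0.72317 mol Si, 1.44634 mol O.
Total oxygen = 2.89174 mol. Normalization factor = 12/2.89174 = 4.14975.
Fe per 12 O = 0.08658 × 4.14975 = 0.359.

0.359 Fe apfu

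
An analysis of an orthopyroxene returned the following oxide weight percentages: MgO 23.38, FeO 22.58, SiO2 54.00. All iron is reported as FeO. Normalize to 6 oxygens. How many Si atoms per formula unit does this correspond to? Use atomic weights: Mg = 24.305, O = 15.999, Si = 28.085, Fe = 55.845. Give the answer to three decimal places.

MgO (M=40.304): mol = 0.58009; Mg = 0.58009, O = 0.58009.
FeO (M=71.844): mol = 0.31429; Fe = 0.31429, O = 0.31429.
SiO2 (M=60.083): mol = 0.89876; Si = 0.89876, O = 1.79752.
ΣO = 2.69190; factor = 6/ΣO = 2.22891.
Si apfu = 0.89876 × 2.22891 = 2.003.

2.003 Si apfu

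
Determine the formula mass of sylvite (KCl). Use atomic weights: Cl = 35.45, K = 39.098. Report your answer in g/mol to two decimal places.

74.55 g/mol

M = 1×39.098 + 1×35.45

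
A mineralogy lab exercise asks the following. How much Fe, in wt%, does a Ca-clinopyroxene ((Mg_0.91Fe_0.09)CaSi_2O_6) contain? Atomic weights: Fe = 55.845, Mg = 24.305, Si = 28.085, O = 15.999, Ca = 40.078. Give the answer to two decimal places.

Formula mass = 0.91*24.305 + 0.09*55.845 + 1*40.078 + 2*28.085 + 6*15.999 = 219.386 g/mol, of which 5.026 g is Fe.
So Fe makes up 5.026/219.386 = 0.0229 of the mass, i.e. 2.29%.

2.29 wt%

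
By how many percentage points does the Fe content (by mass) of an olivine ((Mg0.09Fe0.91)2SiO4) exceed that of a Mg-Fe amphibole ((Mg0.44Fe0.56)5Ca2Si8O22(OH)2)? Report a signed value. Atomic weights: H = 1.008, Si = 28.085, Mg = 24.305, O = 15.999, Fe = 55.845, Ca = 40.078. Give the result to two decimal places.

First mineral: 101.638 g Fe in 198.094 g formula = 51.31 wt% Fe.
Second mineral: 156.366 g Fe in 900.665 g formula = 17.36 wt% Fe.
51.31% − 17.36% gives a difference of 33.95 percentage points.

33.95 percentage points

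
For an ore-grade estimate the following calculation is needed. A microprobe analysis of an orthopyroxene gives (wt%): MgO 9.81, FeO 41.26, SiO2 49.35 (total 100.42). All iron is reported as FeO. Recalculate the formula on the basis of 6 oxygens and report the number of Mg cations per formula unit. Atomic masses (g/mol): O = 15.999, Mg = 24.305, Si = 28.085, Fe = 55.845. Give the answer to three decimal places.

MgO: 9.81/40.304 = 0.24340 mol → 0.24340 mol Mg, 0.24340 mol O.
FeO: 41.26/71.844 = 0.57430 mol → 0.57430 mol Fe, 0.57430 mol O.
SiO2: 49.35/60.083 = 0.82136 mol → 0.82136 mol Si, 1.64272 mol O.
Total oxygen = 2.46042 mol. Normalization factor = 6/2.46042 = 2.43861.
Mg per 6 O = 0.24340 × 2.43861 = 0.594.

0.594 Mg apfu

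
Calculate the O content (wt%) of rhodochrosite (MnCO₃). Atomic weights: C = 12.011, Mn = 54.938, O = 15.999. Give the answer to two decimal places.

M(MnCO₃) = 114.946 g/mol.
O contributes 3 × 15.999 = 47.997 g per mole.
47.997/114.946 = 0.4176 → 41.76%.

41.76 wt%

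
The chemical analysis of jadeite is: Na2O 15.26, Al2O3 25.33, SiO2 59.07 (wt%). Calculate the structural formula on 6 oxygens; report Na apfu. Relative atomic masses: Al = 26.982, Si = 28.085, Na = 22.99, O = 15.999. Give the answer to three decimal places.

0.999 Na apfu

Na2O: 15.26/61.979 = 0.24621 mol → 0.49242 mol Na, 0.24621 mol O.
Al2O3: 25.33/101.961 = 0.24843 mol → 0.49686 mol Al, 0.74529 mol O.
SiO2: 59.07/60.083 = 0.98314 mol → 0.98314 mol Si, 1.96628 mol O.
Total oxygen = 2.95778 mol. Normalization factor = 6/2.95778 = 2.02855.
Na per 6 O = 0.49242 × 2.02855 = 0.999.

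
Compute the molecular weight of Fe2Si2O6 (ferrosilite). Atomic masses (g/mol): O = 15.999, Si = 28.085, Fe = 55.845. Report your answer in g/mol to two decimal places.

Fe: 2 × 55.845 = 111.6900
Si: 2 × 28.085 = 56.1700
O: 6 × 15.999 = 95.9940
Summing the contributions gives the formula mass.

263.85 g/mol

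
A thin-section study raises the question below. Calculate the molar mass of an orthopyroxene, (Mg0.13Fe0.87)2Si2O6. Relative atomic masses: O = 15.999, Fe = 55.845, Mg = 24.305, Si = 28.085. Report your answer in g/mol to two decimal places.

M = 0.26×24.305 + 1.74×55.845 + 2×28.085 + 6×15.999

255.65 g/mol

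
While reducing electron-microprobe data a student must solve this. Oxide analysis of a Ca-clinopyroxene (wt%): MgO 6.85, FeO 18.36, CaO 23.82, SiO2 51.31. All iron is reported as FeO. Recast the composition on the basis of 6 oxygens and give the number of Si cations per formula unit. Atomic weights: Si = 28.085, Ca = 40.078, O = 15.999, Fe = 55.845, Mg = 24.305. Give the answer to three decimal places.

2.003 Si apfu

6.85 wt% MgO ÷ 40.304 g/mol = 0.16996 mol, giving 0.16996 Mg and 0.16996 O.
18.36 wt% FeO ÷ 71.844 g/mol = 0.25555 mol, giving 0.25555 Fe and 0.25555 O.
23.82 wt% CaO ÷ 56.077 g/mol = 0.42477 mol, giving 0.42477 Ca and 0.42477 O.
51.31 wt% SiO2 ÷ 60.083 g/mol = 0.85399 mol, giving 0.85399 Si and 1.70798 O.
Oxygen sums to 2.55826; scaling by 6/2.55826 = 2.34534 puts the formula on 6 O.
Si: 0.85399 × 2.34534 = 2.003 atoms per formula unit.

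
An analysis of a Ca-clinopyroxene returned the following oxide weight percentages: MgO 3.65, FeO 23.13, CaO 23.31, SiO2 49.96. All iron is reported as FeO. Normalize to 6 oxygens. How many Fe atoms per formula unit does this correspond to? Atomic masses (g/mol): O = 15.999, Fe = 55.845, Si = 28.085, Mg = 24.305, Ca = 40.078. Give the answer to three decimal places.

MgO: 3.65/40.304 = 0.09056 mol → 0.09056 mol Mg, 0.09056 mol O.
FeO: 23.13/71.844 = 0.32195 mol → 0.32195 mol Fe, 0.32195 mol O.
CaO: 23.31/56.077 = 0.41568 mol → 0.41568 mol Ca, 0.41568 mol O.
SiO2: 49.96/60.083 = 0.83152 mol → 0.83152 mol Si, 1.66304 mol O.
Total oxygen = 2.49123 mol. Normalization factor = 6/2.49123 = 2.40845.
Fe per 6 O = 0.32195 × 2.40845 = 0.775.

0.775 Fe apfu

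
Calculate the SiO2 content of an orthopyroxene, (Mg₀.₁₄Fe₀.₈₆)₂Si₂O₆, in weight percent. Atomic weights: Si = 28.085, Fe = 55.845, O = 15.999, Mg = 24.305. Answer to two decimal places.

M((Mg₀.₁₄Fe₀.₈₆)₂Si₂O₆) = 255.023 g/mol; M(SiO2) = 60.083 g/mol.
Moles SiO2 per formula unit = 2 Si ÷ 1 = 2.0000.
SiO2 fraction = (2.0000 × 60.083) / 255.023 = 120.166/255.023 = 0.4712.

47.12 wt%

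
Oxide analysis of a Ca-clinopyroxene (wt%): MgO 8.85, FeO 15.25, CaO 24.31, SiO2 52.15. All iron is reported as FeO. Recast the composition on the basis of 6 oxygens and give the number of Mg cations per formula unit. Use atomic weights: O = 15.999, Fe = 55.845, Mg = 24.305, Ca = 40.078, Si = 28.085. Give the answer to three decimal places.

0.506 Mg apfu

8.85 wt% MgO ÷ 40.304 g/mol = 0.21958 mol, giving 0.21958 Mg and 0.21958 O.
15.25 wt% FeO ÷ 71.844 g/mol = 0.21227 mol, giving 0.21227 Fe and 0.21227 O.
24.31 wt% CaO ÷ 56.077 g/mol = 0.43351 mol, giving 0.43351 Ca and 0.43351 O.
52.15 wt% SiO2 ÷ 60.083 g/mol = 0.86797 mol, giving 0.86797 Si and 1.73594 O.
Oxygen sums to 2.60130; scaling by 6/2.60130 = 2.30654 puts the formula on 6 O.
Mg: 0.21958 × 2.30654 = 0.506 atoms per formula unit.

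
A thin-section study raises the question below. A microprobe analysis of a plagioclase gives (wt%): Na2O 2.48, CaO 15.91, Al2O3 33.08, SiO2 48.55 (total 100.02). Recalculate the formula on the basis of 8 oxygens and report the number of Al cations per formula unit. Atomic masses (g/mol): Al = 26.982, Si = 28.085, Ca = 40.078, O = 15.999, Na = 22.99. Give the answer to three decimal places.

Na2O: 2.48/61.979 = 0.04001 mol → 0.08002 mol Na, 0.04001 mol O.
CaO: 15.91/56.077 = 0.28372 mol → 0.28372 mol Ca, 0.28372 mol O.
Al2O3: 33.08/101.961 = 0.32444 mol → 0.64888 mol Al, 0.97332 mol O.
SiO2: 48.55/60.083 = 0.80805 mol → 0.80805 mol Si, 1.61610 mol O.
Total oxygen = 2.91315 mol. Normalization factor = 8/2.91315 = 2.74617.
Al per 8 O = 0.64888 × 2.74617 = 1.782.

1.782 Al apfu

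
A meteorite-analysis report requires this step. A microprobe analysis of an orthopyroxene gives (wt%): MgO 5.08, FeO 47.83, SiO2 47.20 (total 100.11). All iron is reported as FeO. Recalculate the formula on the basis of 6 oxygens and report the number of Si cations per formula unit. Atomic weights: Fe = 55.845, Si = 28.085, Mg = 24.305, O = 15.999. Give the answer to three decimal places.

1.995 Si apfu

5.08 wt% MgO ÷ 40.304 g/mol = 0.12604 mol, giving 0.12604 Mg and 0.12604 O.
47.83 wt% FeO ÷ 71.844 g/mol = 0.66575 mol, giving 0.66575 Fe and 0.66575 O.
47.20 wt% SiO2 ÷ 60.083 g/mol = 0.78558 mol, giving 0.78558 Si and 1.57116 O.
Oxygen sums to 2.36295; scaling by 6/2.36295 = 2.53920 puts the formula on 6 O.
Si: 0.78558 × 2.53920 = 1.995 atoms per formula unit.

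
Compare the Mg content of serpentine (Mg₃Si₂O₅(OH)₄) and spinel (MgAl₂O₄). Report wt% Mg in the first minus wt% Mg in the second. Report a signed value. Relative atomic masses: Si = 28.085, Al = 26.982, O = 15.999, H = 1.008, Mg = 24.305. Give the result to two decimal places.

9.23 percentage points

M(Mg₃Si₂O₅(OH)₄) = 277.108 g/mol, so wt% Mg = 72.915/277.108 × 100 = 26.31%.
M(MgAl₂O₄) = 142.265 g/mol, so wt% Mg = 24.305/142.265 × 100 = 17.08%.
26.31 − 17.08 = 9.23 pp.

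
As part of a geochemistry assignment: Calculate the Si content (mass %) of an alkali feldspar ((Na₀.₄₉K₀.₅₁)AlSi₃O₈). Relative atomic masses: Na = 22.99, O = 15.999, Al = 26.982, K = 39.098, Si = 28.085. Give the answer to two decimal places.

M((Na₀.₄₉K₀.₅₁)AlSi₃O₈) = 270.434 g/mol.
Si contributes 3 × 28.085 = 84.255 g per mole.
84.255/270.434 = 0.3116 → 31.16%.

31.16 mass %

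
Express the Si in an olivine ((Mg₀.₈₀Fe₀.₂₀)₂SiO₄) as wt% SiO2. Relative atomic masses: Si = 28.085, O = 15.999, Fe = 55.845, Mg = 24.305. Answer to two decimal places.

M((Mg₀.₈₀Fe₀.₂₀)₂SiO₄) = 153.307 g/mol; M(SiO2) = 60.083 g/mol.
Moles SiO2 per formula unit = 1 Si ÷ 1 = 1.0000.
SiO2 fraction = (1.0000 × 60.083) / 153.307 = 60.083/153.307 = 0.3919.

39.19 wt%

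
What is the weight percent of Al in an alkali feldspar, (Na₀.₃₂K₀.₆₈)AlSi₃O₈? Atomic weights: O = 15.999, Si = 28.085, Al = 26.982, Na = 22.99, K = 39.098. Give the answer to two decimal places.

9.88 weight percent

Formula mass = 0.32*22.99 + 0.68*39.098 + 1*26.982 + 3*28.085 + 8*15.999 = 273.172 g/mol, of which 26.982 g is Al.
So Al makes up 26.982/273.172 = 0.0988 of the mass, i.e. 9.88%.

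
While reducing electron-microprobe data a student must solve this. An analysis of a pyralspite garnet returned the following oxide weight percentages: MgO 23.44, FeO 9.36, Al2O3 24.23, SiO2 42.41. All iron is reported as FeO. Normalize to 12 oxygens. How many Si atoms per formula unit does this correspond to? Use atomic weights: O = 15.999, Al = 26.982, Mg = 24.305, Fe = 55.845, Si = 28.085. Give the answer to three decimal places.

MgO: 23.44/40.304 = 0.58158 mol → 0.58158 mol Mg, 0.58158 mol O.
FeO: 9.36/71.844 = 0.13028 mol → 0.13028 mol Fe, 0.13028 mol O.
Al2O3: 24.23/101.961 = 0.23764 mol → 0.47528 mol Al, 0.71292 mol O.
SiO2: 42.41/60.083 = 0.70586 mol → 0.70586 mol Si, 1.41172 mol O.
Total oxygen = 2.83650 mol. Normalization factor = 12/2.83650 = 4.23057.
Si per 12 O = 0.70586 × 4.23057 = 2.986.

2.986 Si apfu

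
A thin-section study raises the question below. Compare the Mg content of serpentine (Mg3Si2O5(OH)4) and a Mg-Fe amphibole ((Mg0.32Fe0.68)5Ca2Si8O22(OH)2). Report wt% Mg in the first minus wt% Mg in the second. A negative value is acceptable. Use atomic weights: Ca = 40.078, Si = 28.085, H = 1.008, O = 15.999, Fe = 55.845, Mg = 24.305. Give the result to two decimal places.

22.08 percentage points

M(Mg3Si2O5(OH)4) = 277.108 g/mol, so wt% Mg = 72.915/277.108 × 100 = 26.31%.
M((Mg0.32Fe0.68)5Ca2Si8O22(OH)2) = 919.589 g/mol, so wt% Mg = 38.888/919.589 × 100 = 4.23%.
26.31 − 4.23 = 22.08 pp.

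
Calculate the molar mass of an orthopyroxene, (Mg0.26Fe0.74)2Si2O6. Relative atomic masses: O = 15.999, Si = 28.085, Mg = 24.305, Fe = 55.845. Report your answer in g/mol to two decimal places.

Mg: 0.52 × 24.305 = 12.6386
Fe: 1.48 × 55.845 = 82.6506
Si: 2 × 28.085 = 56.1700
O: 6 × 15.999 = 95.9940
Summing the contributions gives the formula mass.

247.45 g/mol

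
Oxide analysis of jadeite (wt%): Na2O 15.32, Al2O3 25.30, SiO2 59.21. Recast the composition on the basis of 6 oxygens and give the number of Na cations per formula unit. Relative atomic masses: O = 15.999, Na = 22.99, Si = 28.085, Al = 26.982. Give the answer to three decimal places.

1.001 Na apfu

Na2O: 15.32/61.979 = 0.24718 mol → 0.49436 mol Na, 0.24718 mol O.
Al2O3: 25.30/101.961 = 0.24813 mol → 0.49626 mol Al, 0.74439 mol O.
SiO2: 59.21/60.083 = 0.98547 mol → 0.98547 mol Si, 1.97094 mol O.
Total oxygen = 2.96251 mol. Normalization factor = 6/2.96251 = 2.02531.
Na per 6 O = 0.49436 × 2.02531 = 1.001.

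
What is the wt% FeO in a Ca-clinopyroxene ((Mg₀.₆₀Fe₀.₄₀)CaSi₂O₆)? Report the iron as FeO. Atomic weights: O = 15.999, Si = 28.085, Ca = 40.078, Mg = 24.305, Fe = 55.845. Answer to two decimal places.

12.54 wt%

Formula mass = 229.163 g/mol.
0.40 Fe → 0.4000 mol FeO per formula unit; M(FeO) = 71.844, so FeO mass = 28.738 g.
28.738/229.163 × 100 = 12.54 wt%.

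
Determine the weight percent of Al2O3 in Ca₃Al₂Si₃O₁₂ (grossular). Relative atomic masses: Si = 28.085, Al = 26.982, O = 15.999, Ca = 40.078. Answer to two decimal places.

Molar mass of Ca₃Al₂Si₃O₁₂ = 3*40.078 + 2*26.982 + 3*28.085 + 12*15.999 = 450.441 g/mol.
Each formula unit contains 2 Al, equivalent to 2/2 = 1.0000 mol Al2O3.
M(Al2O3) = 2×26.982 + 3×15.999 = 101.961 g/mol.
Mass of Al2O3 per formula unit = 1.0000 × 101.961 = 101.961 g.
Al2O3 wt% = 101.961 / 450.441 × 100 = 22.64%.

22.64 wt%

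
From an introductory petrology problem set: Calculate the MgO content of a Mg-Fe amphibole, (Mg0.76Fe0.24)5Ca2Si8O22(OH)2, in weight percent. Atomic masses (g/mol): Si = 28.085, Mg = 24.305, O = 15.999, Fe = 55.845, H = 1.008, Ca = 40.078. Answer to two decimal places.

Molar mass of (Mg0.76Fe0.24)5Ca2Si8O22(OH)2 = 3.80×24.305 + 1.20×55.845 + 2×40.078 + 8×28.085 + 24×15.999 + 2×1.008 = 850.201 g/mol.
Each formula unit contains 3.80 Mg, equivalent to 3.80/1 = 3.8000 mol MgO.
M(MgO) = 1×24.305 + 1×15.999 = 40.304 g/mol.
Mass of MgO per formula unit = 3.8000 × 40.304 = 153.155 g.
MgO wt% = 153.155 / 850.201 × 100 = 18.01%.

18.01 wt%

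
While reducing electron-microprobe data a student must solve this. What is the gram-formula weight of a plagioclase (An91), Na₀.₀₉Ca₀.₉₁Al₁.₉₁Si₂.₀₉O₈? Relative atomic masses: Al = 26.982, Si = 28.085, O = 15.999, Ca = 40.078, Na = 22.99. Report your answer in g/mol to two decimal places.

The formula mass is the sum 0.09·22.99 + 0.91·40.078 + 1.91·26.982 + 2.09·28.085 + 8·15.999.

276.77 g/mol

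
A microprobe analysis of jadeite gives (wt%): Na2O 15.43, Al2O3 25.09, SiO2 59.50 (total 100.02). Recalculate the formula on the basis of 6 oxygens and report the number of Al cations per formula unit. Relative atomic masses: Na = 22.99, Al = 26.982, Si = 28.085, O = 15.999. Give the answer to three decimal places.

0.995 Al apfu

15.43 wt% Na2O ÷ 61.979 g/mol = 0.24896 mol, giving 0.49792 Na and 0.24896 O.
25.09 wt% Al2O3 ÷ 101.961 g/mol = 0.24607 mol, giving 0.49214 Al and 0.73821 O.
59.50 wt% SiO2 ÷ 60.083 g/mol = 0.99030 mol, giving 0.99030 Si and 1.98060 O.
Oxygen sums to 2.96777; scaling by 6/2.96777 = 2.02172 puts the formula on 6 O.
Al: 0.49214 × 2.02172 = 0.995 atoms per formula unit.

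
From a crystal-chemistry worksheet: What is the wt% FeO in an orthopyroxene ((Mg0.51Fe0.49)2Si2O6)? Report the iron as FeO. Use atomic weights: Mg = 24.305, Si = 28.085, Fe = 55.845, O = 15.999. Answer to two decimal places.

Formula mass = 231.683 g/mol.
0.98 Fe → 0.9800 mol FeO per formula unit; M(FeO) = 71.844, so FeO mass = 70.407 g.
70.407/231.683 × 100 = 30.39 wt%.

30.39 wt%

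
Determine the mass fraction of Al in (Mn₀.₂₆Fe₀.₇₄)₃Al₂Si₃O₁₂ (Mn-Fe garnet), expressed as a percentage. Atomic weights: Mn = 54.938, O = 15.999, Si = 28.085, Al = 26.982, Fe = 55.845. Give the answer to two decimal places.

Formula mass = 0.78·54.938 + 2.22·55.845 + 2·26.982 + 3·28.085 + 12·15.999 = 497.035 g/mol, of which 53.964 g is Al.
So Al makes up 53.964/497.035 = 0.1086 of the mass, i.e. 10.86%.

10.86 weight percent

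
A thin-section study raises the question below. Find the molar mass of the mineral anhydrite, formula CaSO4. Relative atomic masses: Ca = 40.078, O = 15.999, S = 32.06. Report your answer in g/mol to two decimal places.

Ca: 1 × 40.078 = 40.0780
S: 1 × 32.06 = 32.0600
O: 4 × 15.999 = 63.9960
Summing the contributions gives the formula mass.

136.13 g/mol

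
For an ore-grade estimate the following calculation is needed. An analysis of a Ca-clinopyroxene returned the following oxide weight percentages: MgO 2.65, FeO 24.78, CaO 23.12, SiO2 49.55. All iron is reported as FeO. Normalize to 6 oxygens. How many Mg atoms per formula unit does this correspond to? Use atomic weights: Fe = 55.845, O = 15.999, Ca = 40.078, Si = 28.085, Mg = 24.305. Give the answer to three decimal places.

MgO: 2.65/40.304 = 0.06575 mol → 0.06575 mol Mg, 0.06575 mol O.
FeO: 24.78/71.844 = 0.34491 mol → 0.34491 mol Fe, 0.34491 mol O.
CaO: 23.12/56.077 = 0.41229 mol → 0.41229 mol Ca, 0.41229 mol O.
SiO2: 49.55/60.083 = 0.82469 mol → 0.82469 mol Si, 1.64938 mol O.
Total oxygen = 2.47233 mol. Normalization factor = 6/2.47233 = 2.42686.
Mg per 6 O = 0.06575 × 2.42686 = 0.160.

0.160 Mg apfu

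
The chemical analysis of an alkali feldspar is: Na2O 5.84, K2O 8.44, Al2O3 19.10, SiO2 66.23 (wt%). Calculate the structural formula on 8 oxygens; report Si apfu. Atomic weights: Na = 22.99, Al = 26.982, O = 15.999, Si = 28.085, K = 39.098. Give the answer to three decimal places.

5.84 wt% Na2O ÷ 61.979 g/mol = 0.09423 mol, giving 0.18846 Na and 0.09423 O.
8.44 wt% K2O ÷ 94.195 g/mol = 0.08960 mol, giving 0.17920 K and 0.08960 O.
19.10 wt% Al2O3 ÷ 101.961 g/mol = 0.18733 mol, giving 0.37466 Al and 0.56199 O.
66.23 wt% SiO2 ÷ 60.083 g/mol = 1.10231 mol, giving 1.10231 Si and 2.20462 O.
Oxygen sums to 2.95044; scaling by 8/2.95044 = 2.71146 puts the formula on 8 O.
Si: 1.10231 × 2.71146 = 2.989 atoms per formula unit.

2.989 Si apfu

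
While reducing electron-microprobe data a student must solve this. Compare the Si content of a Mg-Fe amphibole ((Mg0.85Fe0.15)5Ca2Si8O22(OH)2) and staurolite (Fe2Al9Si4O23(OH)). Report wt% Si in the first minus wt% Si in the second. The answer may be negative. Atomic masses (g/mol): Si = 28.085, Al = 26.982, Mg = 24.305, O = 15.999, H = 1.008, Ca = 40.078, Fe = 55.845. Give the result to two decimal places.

Si in (Mg0.85Fe0.15)5Ca2Si8O22(OH)2: molar mass 836.008 g/mol; 8×28.085 = 224.680 g → 26.88 wt%.
Si in Fe2Al9Si4O23(OH): molar mass 851.852 g/mol; 4×28.085 = 112.340 g → 13.19 wt%.
Difference = 26.88 − 13.19 = 13.69 percentage points.

13.69 percentage points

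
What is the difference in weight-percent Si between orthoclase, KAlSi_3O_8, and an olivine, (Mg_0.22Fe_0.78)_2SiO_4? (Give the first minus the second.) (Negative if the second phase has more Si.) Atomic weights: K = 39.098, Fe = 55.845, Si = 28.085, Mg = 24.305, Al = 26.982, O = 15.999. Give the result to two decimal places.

15.48 percentage points

First mineral: 84.255 g Si in 278.327 g formula = 30.27 wt% Si.
Second mineral: 28.085 g Si in 189.893 g formula = 14.79 wt% Si.
30.27% − 14.79% gives a difference of 15.48 percentage points.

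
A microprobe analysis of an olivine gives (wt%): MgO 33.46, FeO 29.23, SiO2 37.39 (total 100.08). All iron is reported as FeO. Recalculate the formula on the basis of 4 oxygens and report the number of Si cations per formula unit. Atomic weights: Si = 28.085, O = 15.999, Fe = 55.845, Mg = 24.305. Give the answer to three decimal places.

1.003 Si apfu

33.46 wt% MgO ÷ 40.304 g/mol = 0.83019 mol, giving 0.83019 Mg and 0.83019 O.
29.23 wt% FeO ÷ 71.844 g/mol = 0.40685 mol, giving 0.40685 Fe and 0.40685 O.
37.39 wt% SiO2 ÷ 60.083 g/mol = 0.62231 mol, giving 0.62231 Si and 1.24462 O.
Oxygen sums to 2.48166; scaling by 4/2.48166 = 1.61182 puts the formula on 4 O.
Si: 0.62231 × 1.61182 = 1.003 atoms per formula unit.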